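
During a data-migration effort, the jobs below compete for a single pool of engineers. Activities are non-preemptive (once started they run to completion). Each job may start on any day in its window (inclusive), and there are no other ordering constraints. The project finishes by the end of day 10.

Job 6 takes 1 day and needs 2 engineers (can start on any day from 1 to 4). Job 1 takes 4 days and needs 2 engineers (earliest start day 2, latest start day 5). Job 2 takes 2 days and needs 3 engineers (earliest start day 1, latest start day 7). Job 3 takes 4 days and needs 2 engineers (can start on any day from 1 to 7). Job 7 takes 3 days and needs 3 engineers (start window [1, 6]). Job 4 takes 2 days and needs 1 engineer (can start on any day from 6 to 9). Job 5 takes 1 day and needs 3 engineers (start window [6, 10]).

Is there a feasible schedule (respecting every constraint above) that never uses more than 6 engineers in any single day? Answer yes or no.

yes

Schedule Job 6@1, Job 1@2, Job 2@1, Job 3@3, Job 7@6, Job 4@7, Job 5@9: d1:5  d2:5  d3:4  d4:4  d5:4  d6:5  d7:4  d8:4  d9:3  d10:0 — peak 5 ≤ 6.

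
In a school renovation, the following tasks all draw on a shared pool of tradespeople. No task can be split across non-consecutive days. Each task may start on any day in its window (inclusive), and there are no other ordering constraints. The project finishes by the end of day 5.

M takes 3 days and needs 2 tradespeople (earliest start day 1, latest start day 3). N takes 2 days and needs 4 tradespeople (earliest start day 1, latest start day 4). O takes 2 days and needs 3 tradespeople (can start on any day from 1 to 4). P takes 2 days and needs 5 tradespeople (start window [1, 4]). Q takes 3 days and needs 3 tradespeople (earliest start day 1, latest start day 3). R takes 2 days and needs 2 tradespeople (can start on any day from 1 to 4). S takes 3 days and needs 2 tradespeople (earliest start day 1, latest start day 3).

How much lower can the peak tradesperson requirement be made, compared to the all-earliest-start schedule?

Early-start peak: d1:21  d2:21  d3:7  d4:0  d5:0 ⇒ 21.
Leveled (M@1, N@1, O@1, P@4, Q@3, R@1, S@3): d1:11  d2:11  d3:7  d4:10  d5:10 ⇒ 11.
Reduction 21 − 11 = 10.

10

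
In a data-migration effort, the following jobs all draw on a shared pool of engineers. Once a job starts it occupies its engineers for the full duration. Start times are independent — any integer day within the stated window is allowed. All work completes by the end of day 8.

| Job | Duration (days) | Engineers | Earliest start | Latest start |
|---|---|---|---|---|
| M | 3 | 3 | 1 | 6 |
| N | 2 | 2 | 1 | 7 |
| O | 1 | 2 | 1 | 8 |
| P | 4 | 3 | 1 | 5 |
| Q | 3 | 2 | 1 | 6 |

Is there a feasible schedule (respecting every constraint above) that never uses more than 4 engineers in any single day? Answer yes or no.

Total engineer-days = 33; over 8 days the average is 33/8 > 4, so some day must exceed 4.

no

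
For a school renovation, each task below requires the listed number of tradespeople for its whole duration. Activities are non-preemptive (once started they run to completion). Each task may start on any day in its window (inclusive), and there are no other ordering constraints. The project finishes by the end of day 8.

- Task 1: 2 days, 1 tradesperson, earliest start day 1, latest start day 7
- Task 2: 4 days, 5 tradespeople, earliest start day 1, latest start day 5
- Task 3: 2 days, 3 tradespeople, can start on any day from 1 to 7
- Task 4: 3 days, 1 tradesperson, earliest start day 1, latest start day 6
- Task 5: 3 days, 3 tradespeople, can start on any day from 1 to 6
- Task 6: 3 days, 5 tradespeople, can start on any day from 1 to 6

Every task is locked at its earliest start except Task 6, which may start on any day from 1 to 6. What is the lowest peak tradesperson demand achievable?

Task 6@1: d1:18  d2:18  d3:14  d4:5  d5:0  d6:0  d7:0  d8:0 → peak 18
Task 6@2: d1:13  d2:18  d3:14  d4:10  d5:0  d6:0  d7:0  d8:0 → peak 18
Task 6@3: d1:13  d2:13  d3:14  d4:10  d5:5  d6:0  d7:0  d8:0 → peak 14
Task 6@4: d1:13  d2:13  d3:9  d4:10  d5:5  d6:5  d7:0  d8:0 → peak 13
Task 6@5: d1:13  d2:13  d3:9  d4:5  d5:5  d6:5  d7:5  d8:0 → peak 13
Task 6@6: d1:13  d2:13  d3:9  d4:5  d5:0  d6:5  d7:5  d8:5 → peak 13
Best is Task 6@4, peak 13.

13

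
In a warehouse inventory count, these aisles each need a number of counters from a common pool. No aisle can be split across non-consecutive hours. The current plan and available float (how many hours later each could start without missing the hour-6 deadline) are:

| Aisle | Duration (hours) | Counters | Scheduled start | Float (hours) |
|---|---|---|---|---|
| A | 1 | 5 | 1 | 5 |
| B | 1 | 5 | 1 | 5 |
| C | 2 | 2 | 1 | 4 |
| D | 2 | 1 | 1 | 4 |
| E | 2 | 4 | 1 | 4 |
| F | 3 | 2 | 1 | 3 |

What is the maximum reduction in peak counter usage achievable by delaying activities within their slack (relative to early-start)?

13

Early-start peak: h1:19  h2:9  h3:2  h4:0  h5:0  h6:0 ⇒ 19.
Leveled (A@1, B@2, C@3, D@1, E@5, F@3): h1:6  h2:6  h3:4  h4:4  h5:6  h6:4 ⇒ 6.
Reduction 19 − 6 = 13.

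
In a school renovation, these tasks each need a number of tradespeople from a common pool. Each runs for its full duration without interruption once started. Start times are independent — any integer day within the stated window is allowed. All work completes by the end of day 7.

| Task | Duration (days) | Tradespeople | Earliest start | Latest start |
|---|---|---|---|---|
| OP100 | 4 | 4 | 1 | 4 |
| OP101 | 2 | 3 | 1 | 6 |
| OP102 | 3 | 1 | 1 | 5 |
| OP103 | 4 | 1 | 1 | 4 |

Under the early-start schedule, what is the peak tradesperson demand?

9

Early-start schedule: OP100@1, OP101@1, OP102@1, OP103@1.
Load per day: day 1: 9, day 2: 9, day 3: 6, day 4: 5, day 5: 0, day 6: 0, day 7: 0.
Peak is 9.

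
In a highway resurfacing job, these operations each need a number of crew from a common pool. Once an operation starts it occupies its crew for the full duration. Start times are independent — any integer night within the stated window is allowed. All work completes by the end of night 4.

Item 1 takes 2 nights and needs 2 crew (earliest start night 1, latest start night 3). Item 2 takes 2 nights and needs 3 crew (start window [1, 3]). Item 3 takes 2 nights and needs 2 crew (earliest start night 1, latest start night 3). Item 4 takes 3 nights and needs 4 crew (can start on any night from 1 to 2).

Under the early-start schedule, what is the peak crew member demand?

Early-start schedule: Item 1@1, Item 2@1, Item 3@1, Item 4@1.
Load per night: night 1: 11, night 2: 11, night 3: 4, night 4: 0.
Peak is 11.

11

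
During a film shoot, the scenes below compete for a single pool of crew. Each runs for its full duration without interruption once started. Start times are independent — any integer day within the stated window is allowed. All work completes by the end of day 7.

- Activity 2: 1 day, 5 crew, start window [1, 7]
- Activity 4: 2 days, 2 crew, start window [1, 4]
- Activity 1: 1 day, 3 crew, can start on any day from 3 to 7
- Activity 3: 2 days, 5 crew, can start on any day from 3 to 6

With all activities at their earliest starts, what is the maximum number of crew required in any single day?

8

Early-start schedule: Activity 2@1, Activity 4@1, Activity 1@3, Activity 3@3.
Load per day: day 1: 7, day 2: 2, day 3: 8, day 4: 5, day 5: 0, day 6: 0, day 7: 0.
Peak is 8.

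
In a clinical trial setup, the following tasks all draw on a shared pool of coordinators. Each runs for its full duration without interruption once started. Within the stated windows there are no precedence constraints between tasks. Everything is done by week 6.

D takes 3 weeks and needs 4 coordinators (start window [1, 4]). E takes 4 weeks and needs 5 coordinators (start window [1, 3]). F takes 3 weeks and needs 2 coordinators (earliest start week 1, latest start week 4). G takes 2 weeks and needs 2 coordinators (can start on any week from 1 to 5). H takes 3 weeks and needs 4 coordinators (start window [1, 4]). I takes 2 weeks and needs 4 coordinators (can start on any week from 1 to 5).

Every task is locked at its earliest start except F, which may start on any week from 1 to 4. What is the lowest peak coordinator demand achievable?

F@1: w1:21  w2:21  w3:15  w4:5  w5:0  w6:0 → peak 21
F@2: w1:19  w2:21  w3:15  w4:7  w5:0  w6:0 → peak 21
F@3: w1:19  w2:19  w3:15  w4:7  w5:2  w6:0 → peak 19
F@4: w1:19  w2:19  w3:13  w4:7  w5:2  w6:2 → peak 19
Best is F@3, peak 19.

19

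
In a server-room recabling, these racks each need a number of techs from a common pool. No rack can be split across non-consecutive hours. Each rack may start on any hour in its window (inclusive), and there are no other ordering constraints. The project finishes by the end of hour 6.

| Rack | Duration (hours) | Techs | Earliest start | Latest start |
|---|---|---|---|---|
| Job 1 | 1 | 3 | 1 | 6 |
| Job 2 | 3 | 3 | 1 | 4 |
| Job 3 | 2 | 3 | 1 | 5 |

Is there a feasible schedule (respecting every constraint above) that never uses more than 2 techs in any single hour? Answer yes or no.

no

Total tech-hours = 18; over 6 hours the average is 18/6 > 2, so some hour must exceed 2.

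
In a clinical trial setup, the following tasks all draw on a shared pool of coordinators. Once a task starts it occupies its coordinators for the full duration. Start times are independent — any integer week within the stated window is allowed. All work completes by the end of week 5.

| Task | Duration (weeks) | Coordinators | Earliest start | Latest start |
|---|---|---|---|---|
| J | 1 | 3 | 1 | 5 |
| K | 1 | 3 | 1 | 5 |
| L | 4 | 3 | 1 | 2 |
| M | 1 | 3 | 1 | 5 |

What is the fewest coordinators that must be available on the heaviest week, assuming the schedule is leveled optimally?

Early-start (J@1, K@1, L@1, M@1) gives peak 12: w1:12  w2:3  w3:3  w4:3  w5:0.
Shift L→2, M→2.
Schedule J@1, K@1, L@2, M@2: w1:6  w2:6  w3:3  w4:3  w5:3 — peak 6.

6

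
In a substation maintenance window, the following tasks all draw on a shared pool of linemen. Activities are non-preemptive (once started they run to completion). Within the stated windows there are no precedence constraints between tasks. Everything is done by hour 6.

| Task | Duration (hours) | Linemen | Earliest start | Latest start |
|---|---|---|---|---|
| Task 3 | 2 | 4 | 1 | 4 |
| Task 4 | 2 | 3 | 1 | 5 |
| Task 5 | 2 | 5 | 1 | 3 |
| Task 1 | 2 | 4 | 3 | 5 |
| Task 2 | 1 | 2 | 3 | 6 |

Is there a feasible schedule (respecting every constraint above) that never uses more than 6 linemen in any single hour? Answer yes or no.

The minimum achievable peak is 7; 6 < 7, so no feasible schedule stays within the cap.

no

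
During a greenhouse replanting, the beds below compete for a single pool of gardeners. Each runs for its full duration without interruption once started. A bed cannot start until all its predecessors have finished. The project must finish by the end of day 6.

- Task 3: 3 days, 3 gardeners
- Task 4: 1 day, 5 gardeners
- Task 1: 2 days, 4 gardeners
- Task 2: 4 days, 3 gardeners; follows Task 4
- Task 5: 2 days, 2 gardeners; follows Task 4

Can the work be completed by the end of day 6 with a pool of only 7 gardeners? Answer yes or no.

The minimum achievable peak is 8; 7 < 8, so no feasible schedule stays within the cap.

no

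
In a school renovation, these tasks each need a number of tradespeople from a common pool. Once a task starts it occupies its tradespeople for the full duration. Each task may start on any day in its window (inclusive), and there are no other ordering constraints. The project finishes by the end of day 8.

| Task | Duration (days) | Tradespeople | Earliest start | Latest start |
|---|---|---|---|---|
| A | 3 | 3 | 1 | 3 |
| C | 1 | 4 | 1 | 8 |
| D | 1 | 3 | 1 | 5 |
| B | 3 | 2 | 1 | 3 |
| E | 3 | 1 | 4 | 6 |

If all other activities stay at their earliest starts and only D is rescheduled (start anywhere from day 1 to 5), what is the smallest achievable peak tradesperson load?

9

D@1: d1:12  d2:5  d3:5  d4:1  d5:1  d6:1  d7:0  d8:0 → peak 12
D@2: d1:9  d2:8  d3:5  d4:1  d5:1  d6:1  d7:0  d8:0 → peak 9
D@3: d1:9  d2:5  d3:8  d4:1  d5:1  d6:1  d7:0  d8:0 → peak 9
D@4: d1:9  d2:5  d3:5  d4:4  d5:1  d6:1  d7:0  d8:0 → peak 9
D@5: d1:9  d2:5  d3:5  d4:1  d5:4  d6:1  d7:0  d8:0 → peak 9
Best is D@2, peak 9.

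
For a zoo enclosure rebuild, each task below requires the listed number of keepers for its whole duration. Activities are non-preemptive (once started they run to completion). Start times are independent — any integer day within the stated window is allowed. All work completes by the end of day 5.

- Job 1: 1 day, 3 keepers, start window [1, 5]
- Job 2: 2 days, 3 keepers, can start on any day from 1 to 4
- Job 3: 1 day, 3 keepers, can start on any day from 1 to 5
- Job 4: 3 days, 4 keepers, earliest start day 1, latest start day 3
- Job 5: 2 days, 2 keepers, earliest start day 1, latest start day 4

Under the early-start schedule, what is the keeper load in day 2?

At early start, day 2 has: Job 2, Job 4, Job 5.
Demand: 3 + 4 + 2 = 9.

9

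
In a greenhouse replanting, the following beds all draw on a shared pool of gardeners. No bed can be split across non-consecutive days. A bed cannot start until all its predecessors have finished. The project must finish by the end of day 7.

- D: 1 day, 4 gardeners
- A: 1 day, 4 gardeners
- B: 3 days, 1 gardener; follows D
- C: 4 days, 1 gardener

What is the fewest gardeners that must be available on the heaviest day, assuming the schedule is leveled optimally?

Early-start (D@1, A@1, B@2, C@1) gives peak 9: d1:9  d2:2  d3:2  d4:2  d5:0  d6:0  d7:0.
Shift A→2, B→3, C→3.
Schedule D@1, A@2, B@3, C@3: d1:4  d2:4  d3:2  d4:2  d5:2  d6:1  d7:0 — peak 4.

4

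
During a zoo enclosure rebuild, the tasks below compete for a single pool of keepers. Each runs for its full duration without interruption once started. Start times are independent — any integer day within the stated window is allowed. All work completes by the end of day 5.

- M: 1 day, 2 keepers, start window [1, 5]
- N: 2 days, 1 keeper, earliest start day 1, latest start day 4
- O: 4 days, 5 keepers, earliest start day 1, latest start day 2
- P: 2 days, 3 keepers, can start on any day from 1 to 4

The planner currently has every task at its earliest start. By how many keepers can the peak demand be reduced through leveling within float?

3

Early-start peak: d1:11  d2:9  d3:5  d4:5  d5:0 ⇒ 11.
Leveled (M@1, N@1, O@1, P@3): d1:8  d2:6  d3:8  d4:8  d5:0 ⇒ 8.
Reduction 11 − 8 = 3.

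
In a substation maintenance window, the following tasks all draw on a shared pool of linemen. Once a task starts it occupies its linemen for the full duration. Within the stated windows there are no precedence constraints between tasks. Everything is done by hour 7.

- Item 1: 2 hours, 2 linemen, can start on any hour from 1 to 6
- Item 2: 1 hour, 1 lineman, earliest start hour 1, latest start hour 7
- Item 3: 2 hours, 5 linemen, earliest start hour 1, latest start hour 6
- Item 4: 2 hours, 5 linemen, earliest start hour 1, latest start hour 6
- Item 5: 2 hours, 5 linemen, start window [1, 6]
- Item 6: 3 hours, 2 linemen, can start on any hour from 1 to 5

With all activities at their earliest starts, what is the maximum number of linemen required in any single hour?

20

Early-start schedule: Item 1@1, Item 2@1, Item 3@1, Item 4@1, Item 5@1, Item 6@1.
Load per hour: hour 1: 20, hour 2: 19, hour 3: 2, hour 4: 0, hour 5: 0, hour 6: 0, hour 7: 0.
Peak is 20.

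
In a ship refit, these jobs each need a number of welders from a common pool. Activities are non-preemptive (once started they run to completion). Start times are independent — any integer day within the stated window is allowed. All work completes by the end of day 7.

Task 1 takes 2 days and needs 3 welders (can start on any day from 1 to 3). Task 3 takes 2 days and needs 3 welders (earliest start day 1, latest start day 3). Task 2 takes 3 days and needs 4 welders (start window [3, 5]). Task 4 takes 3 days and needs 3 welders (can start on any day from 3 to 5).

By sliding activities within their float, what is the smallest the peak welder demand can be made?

Schedule Task 1@1, Task 3@1, Task 2@3, Task 4@3: d1:6  d2:6  d3:7  d4:7  d5:7  d6:0  d7:0 — peak 7.

7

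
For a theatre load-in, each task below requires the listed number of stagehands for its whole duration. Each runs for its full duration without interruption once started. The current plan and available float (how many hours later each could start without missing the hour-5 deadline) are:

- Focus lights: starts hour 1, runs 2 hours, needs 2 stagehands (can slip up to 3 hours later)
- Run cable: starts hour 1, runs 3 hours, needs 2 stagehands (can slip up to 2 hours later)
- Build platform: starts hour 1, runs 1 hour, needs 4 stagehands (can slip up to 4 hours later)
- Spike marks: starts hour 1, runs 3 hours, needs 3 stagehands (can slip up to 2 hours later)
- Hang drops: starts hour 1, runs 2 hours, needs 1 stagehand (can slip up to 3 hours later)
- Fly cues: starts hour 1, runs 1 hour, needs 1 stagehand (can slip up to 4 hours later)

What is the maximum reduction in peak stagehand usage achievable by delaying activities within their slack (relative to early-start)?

7

Early-start peak: h1:13  h2:8  h3:5  h4:0  h5:0 ⇒ 13.
Leveled (Focus lights@1, Run cable@2, Build platform@1, Spike marks@3, Hang drops@2, Fly cues@2): h1:6  h2:6  h3:6  h4:5  h5:3 ⇒ 6.
Reduction 13 − 6 = 7.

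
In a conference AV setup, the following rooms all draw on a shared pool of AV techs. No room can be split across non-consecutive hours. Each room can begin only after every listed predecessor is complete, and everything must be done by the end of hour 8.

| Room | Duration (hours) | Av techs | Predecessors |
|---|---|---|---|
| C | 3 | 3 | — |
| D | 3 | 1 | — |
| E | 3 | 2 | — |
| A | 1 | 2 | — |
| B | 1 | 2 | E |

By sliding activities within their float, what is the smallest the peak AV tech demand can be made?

3

Early-start (C@1, D@1, E@1, A@1, B@4) gives peak 8: h1:8  h2:6  h3:6  h4:2  h5:0  h6:0  h7:0  h8:0.
Shift D→4, E→4, A→7, B→8.
Schedule C@1, D@4, E@4, A@7, B@8: h1:3  h2:3  h3:3  h4:3  h5:3  h6:3  h7:2  h8:2 — peak 3.
Total AV tech-hours = 22 over 8 hours ⇒ peak ≥ ⌈22/8⌉ = 3, so 3 is optimal.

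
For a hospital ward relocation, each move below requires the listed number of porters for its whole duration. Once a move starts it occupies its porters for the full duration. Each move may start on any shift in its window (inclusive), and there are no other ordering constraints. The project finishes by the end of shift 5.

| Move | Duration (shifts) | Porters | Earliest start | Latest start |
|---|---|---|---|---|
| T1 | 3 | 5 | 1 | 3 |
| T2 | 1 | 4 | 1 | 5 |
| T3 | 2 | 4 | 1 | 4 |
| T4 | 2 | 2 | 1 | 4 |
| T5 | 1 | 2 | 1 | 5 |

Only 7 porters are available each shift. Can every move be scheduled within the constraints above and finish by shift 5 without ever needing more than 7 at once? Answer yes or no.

no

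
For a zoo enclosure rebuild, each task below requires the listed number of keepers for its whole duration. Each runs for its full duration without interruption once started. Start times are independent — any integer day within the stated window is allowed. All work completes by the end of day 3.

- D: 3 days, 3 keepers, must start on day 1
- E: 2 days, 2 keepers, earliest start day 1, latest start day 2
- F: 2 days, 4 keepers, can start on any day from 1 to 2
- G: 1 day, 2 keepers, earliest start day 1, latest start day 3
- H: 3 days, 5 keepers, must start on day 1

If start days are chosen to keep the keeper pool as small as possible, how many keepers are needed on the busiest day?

14

Early-start (D@1, E@1, F@1, G@1, H@1) gives peak 16: d1:16  d2:14  d3:8.
Shift G→3.
Schedule D@1, E@1, F@1, G@3, H@1: d1:14  d2:14  d3:10 — peak 14.
No arrangement of the 12 feasible schedules does better.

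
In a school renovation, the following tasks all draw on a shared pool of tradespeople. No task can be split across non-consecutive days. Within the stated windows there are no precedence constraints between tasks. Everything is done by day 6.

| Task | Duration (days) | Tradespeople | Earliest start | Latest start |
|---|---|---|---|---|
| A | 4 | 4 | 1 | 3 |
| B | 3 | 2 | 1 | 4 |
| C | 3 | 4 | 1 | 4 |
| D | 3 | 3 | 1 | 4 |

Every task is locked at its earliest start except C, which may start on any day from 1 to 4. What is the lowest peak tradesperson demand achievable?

9

C@1: d1:13  d2:13  d3:13  d4:4  d5:0  d6:0 → peak 13
C@2: d1:9  d2:13  d3:13  d4:8  d5:0  d6:0 → peak 13
C@3: d1:9  d2:9  d3:13  d4:8  d5:4  d6:0 → peak 13
C@4: d1:9  d2:9  d3:9  d4:8  d5:4  d6:4 → peak 9
Best is C@4, peak 9.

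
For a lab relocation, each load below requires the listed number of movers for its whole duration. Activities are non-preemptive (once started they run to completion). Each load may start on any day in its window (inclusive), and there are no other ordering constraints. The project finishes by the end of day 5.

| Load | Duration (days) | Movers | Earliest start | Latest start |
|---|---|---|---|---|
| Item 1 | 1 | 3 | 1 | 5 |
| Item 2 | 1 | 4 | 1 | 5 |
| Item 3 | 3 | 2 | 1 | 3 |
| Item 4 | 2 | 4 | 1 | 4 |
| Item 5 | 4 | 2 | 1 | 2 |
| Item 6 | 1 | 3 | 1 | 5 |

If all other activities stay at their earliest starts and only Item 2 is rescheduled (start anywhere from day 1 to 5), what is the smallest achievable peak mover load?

14

Item 2@1: d1:18  d2:8  d3:4  d4:2  d5:0 → peak 18
Item 2@2: d1:14  d2:12  d3:4  d4:2  d5:0 → peak 14
Item 2@3: d1:14  d2:8  d3:8  d4:2  d5:0 → peak 14
Item 2@4: d1:14  d2:8  d3:4  d4:6  d5:0 → peak 14
Item 2@5: d1:14  d2:8  d3:4  d4:2  d5:4 → peak 14
Best is Item 2@2, peak 14.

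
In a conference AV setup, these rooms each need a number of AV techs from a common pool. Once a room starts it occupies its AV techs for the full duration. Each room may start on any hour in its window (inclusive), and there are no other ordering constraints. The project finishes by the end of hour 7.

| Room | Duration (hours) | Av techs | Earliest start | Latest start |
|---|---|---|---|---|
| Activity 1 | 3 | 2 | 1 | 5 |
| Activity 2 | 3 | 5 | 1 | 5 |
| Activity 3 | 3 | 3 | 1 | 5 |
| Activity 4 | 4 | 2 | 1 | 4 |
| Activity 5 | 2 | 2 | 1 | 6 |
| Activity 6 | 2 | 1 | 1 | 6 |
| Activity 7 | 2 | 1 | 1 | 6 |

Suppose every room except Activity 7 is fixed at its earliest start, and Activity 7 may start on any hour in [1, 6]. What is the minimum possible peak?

15

Activity 7@1: h1:16  h2:16  h3:12  h4:2  h5:0  h6:0  h7:0 → peak 16
Activity 7@2: h1:15  h2:16  h3:13  h4:2  h5:0  h6:0  h7:0 → peak 16
Activity 7@3: h1:15  h2:15  h3:13  h4:3  h5:0  h6:0  h7:0 → peak 15
Activity 7@4: h1:15  h2:15  h3:12  h4:3  h5:1  h6:0  h7:0 → peak 15
Activity 7@5: h1:15  h2:15  h3:12  h4:2  h5:1  h6:1  h7:0 → peak 15
Activity 7@6: h1:15  h2:15  h3:12  h4:2  h5:0  h6:1  h7:1 → peak 15
Best is Activity 7@3, peak 15.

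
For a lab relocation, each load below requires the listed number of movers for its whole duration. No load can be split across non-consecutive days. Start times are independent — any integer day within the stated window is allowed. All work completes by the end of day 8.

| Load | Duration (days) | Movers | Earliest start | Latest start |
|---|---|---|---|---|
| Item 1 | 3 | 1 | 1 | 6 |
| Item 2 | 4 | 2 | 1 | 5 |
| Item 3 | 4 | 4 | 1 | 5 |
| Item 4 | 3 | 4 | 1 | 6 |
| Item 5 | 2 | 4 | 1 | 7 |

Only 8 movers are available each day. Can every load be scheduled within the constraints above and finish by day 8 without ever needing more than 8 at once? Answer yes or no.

yes

Schedule Item 1@1, Item 2@1, Item 3@1, Item 4@5, Item 5@5: d1:7  d2:7  d3:7  d4:6  d5:8  d6:8  d7:4  d8:0 — peak 8 ≤ 8.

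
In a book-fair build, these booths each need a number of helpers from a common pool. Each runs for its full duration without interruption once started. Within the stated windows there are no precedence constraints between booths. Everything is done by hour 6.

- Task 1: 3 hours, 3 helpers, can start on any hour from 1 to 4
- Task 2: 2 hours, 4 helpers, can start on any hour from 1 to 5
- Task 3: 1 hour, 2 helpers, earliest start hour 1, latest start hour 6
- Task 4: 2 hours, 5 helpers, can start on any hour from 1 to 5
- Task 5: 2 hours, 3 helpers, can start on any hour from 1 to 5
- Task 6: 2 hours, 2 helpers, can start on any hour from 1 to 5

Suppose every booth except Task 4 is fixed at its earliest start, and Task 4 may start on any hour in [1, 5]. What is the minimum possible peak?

Task 4@1: h1:19  h2:17  h3:3  h4:0  h5:0  h6:0 → peak 19
Task 4@2: h1:14  h2:17  h3:8  h4:0  h5:0  h6:0 → peak 17
Task 4@3: h1:14  h2:12  h3:8  h4:5  h5:0  h6:0 → peak 14
Task 4@4: h1:14  h2:12  h3:3  h4:5  h5:5  h6:0 → peak 14
Task 4@5: h1:14  h2:12  h3:3  h4:0  h5:5  h6:5 → peak 14
Best is Task 4@3, peak 14.

14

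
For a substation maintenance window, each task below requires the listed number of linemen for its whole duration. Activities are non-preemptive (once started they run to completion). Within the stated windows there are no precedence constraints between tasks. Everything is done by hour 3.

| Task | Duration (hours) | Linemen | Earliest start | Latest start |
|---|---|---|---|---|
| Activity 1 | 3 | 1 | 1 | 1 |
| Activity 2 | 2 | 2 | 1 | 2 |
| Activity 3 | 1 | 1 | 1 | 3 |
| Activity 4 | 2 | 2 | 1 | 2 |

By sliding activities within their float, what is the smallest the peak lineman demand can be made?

5

Early-start (Activity 1@1, Activity 2@1, Activity 3@1, Activity 4@1) gives peak 6: h1:6  h2:5  h3:1.
Shift Activity 4→2.
Schedule Activity 1@1, Activity 2@1, Activity 3@1, Activity 4@2: h1:4  h2:5  h3:3 — peak 5.
No arrangement of the 12 feasible schedules does better.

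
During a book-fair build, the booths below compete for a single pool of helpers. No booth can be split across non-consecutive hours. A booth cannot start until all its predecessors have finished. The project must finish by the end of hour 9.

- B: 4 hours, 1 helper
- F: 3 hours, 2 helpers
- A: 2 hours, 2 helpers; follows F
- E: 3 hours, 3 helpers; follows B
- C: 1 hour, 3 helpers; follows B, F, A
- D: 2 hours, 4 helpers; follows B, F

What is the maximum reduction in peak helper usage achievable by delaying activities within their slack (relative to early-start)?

Early-start peak: h1:3  h2:3  h3:3  h4:3  h5:9  h6:10  h7:3  h8:0  h9:0 ⇒ 10.
Leveled (B@1, F@1, A@4, E@5, C@6, D@8): h1:3  h2:3  h3:3  h4:3  h5:5  h6:6  h7:3  h8:4  h9:4 ⇒ 6.
Reduction 10 − 6 = 4.

4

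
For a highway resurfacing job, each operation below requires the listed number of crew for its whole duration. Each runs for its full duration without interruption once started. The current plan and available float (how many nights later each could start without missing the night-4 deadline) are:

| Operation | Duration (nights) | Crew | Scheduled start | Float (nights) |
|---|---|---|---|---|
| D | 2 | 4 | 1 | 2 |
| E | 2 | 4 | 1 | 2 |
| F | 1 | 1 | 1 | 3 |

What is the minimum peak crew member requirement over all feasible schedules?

Early-start (D@1, E@1, F@1) gives peak 9: n1:9  n2:8  n3:0  n4:0.
Shift E→3.
Schedule D@1, E@3, F@1: n1:5  n2:4  n3:4  n4:4 — peak 5.
Total crew member-nights = 17 over 4 nights ⇒ peak ≥ ⌈17/4⌉ = 5, so 5 is optimal.

5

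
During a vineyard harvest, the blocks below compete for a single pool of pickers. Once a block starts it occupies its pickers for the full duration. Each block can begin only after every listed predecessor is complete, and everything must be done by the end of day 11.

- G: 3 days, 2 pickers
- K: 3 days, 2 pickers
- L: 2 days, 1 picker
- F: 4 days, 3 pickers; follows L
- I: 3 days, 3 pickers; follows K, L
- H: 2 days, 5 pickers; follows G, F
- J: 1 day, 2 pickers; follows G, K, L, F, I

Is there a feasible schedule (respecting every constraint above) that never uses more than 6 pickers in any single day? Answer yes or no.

yes

Schedule G@1, K@1, L@1, F@4, I@4, H@8, J@10: d1:5  d2:5  d3:4  d4:6  d5:6  d6:6  d7:3  d8:5  d9:5  d10:2  d11:0 — peak 6 ≤ 6.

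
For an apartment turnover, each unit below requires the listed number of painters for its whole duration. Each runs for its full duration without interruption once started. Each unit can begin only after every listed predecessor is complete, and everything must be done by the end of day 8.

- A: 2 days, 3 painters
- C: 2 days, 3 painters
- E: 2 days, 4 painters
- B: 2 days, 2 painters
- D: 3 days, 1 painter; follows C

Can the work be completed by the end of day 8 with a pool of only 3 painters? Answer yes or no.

no

Total painter-days = 27; over 8 days the average is 27/8 > 3, so some day must exceed 3.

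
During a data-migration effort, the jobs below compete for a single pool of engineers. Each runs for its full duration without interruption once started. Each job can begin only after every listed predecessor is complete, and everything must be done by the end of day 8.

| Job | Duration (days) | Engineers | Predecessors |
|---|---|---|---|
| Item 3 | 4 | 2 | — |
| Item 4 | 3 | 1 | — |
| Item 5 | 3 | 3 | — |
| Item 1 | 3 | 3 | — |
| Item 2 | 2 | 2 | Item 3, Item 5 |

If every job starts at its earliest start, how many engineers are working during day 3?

9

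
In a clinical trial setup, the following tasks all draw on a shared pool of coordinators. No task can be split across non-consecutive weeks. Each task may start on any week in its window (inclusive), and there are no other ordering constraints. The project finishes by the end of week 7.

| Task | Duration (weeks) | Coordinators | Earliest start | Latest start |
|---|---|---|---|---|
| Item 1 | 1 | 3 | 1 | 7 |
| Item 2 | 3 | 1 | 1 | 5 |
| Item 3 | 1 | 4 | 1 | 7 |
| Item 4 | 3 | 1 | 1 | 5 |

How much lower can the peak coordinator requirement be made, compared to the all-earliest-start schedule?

5

Early-start peak: w1:9  w2:2  w3:2  w4:0  w5:0  w6:0  w7:0 ⇒ 9.
Leveled (Item 1@1, Item 2@1, Item 3@4, Item 4@5): w1:4  w2:1  w3:1  w4:4  w5:1  w6:1  w7:1 ⇒ 4.
Reduction 9 − 4 = 5.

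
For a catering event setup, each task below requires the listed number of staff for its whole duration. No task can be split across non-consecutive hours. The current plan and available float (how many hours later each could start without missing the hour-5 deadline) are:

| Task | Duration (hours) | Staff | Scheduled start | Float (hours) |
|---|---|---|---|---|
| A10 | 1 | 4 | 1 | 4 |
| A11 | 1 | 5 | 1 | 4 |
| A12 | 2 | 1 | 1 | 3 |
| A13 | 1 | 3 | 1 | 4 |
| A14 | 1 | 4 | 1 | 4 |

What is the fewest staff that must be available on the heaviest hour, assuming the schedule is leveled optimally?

Early-start (A10@1, A11@1, A12@1, A13@1, A14@1) gives peak 17: h1:17  h2:1  h3:0  h4:0  h5:0.
Shift A11→2, A12→3, A13→3, A14→4.
Schedule A10@1, A11@2, A12@3, A13@3, A14@4: h1:4  h2:5  h3:4  h4:5  h5:0 — peak 5.

5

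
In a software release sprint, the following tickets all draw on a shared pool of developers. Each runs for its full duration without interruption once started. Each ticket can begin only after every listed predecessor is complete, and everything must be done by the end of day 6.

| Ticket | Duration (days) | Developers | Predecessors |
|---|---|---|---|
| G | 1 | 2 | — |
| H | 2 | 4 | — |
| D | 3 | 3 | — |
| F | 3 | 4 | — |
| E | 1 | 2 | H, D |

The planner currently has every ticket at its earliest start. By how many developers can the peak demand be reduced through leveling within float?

Early-start peak: d1:13  d2:11  d3:7  d4:2  d5:0  d6:0 ⇒ 13.
Leveled (G@1, H@1, D@2, F@3, E@5): d1:6  d2:7  d3:7  d4:7  d5:6  d6:0 ⇒ 7.
Reduction 13 − 7 = 6.

6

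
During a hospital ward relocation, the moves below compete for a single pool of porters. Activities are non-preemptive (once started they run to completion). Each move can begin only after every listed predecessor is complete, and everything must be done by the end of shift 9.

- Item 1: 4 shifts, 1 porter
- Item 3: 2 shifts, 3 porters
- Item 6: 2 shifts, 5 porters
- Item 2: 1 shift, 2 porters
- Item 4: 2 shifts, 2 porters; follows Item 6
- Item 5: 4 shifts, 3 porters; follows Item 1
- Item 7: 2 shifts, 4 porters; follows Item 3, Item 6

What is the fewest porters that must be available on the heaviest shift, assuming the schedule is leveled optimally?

7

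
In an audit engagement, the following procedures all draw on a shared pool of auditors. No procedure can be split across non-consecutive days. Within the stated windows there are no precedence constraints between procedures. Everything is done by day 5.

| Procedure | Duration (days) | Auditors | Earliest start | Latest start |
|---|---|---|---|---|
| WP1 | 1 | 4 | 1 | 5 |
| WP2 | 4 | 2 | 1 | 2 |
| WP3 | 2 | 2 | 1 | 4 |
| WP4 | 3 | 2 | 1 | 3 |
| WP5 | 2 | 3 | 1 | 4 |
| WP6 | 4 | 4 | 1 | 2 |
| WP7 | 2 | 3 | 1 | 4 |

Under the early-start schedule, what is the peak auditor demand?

20

Early-start schedule: WP1@1, WP2@1, WP3@1, WP4@1, WP5@1, WP6@1, WP7@1.
Load per day: day 1: 20, day 2: 16, day 3: 8, day 4: 6, day 5: 0.
Peak is 20.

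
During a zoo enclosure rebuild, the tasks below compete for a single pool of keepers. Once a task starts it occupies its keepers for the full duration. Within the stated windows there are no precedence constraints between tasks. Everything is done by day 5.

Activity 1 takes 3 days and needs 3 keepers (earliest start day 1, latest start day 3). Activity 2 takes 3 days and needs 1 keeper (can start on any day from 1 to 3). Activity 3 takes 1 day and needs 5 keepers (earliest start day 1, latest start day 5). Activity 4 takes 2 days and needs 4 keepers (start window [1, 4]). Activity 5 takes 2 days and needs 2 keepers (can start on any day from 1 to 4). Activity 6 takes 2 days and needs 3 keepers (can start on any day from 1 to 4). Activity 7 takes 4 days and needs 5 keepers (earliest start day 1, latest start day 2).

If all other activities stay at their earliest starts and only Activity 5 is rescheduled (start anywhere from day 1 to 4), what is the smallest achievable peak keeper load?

Activity 5@1: d1:23  d2:18  d3:9  d4:5  d5:0 → peak 23
Activity 5@2: d1:21  d2:18  d3:11  d4:5  d5:0 → peak 21
Activity 5@3: d1:21  d2:16  d3:11  d4:7  d5:0 → peak 21
Activity 5@4: d1:21  d2:16  d3:9  d4:7  d5:2 → peak 21
Best is Activity 5@2, peak 21.

21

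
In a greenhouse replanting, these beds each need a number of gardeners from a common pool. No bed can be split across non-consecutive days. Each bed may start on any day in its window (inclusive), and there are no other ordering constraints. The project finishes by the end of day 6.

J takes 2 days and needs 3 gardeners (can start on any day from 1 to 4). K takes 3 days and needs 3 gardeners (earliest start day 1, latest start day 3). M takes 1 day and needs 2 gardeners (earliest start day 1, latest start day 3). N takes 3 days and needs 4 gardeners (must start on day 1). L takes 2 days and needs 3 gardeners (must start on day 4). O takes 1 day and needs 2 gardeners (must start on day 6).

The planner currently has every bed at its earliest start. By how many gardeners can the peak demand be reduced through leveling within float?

3

Early-start peak: d1:12  d2:10  d3:7  d4:3  d5:3  d6:2 ⇒ 12.
Leveled (J@1, K@3, M@1, N@1, L@4, O@6): d1:9  d2:7  d3:7  d4:6  d5:6  d6:2 ⇒ 9.
Reduction 12 − 9 = 3.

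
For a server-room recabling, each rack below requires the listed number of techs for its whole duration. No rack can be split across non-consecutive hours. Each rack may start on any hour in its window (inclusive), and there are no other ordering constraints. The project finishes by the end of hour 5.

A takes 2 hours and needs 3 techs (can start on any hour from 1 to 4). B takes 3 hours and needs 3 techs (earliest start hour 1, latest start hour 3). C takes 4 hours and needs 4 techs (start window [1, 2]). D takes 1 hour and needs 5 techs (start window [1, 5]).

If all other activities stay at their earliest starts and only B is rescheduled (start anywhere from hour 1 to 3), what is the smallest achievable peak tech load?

12

B@1: h1:15  h2:10  h3:7  h4:4  h5:0 → peak 15
B@2: h1:12  h2:10  h3:7  h4:7  h5:0 → peak 12
B@3: h1:12  h2:7  h3:7  h4:7  h5:3 → peak 12
Best is B@2, peak 12.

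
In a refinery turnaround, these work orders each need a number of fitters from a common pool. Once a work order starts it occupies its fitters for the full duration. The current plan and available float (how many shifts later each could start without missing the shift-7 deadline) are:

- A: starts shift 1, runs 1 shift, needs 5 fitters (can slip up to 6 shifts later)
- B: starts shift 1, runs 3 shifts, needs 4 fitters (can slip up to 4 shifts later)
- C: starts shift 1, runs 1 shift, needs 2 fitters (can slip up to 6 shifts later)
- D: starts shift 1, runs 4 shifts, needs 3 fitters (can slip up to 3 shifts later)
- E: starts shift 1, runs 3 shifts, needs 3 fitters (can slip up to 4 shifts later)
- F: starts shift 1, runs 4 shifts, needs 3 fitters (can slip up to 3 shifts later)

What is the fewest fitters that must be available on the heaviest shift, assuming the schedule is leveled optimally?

9

Early-start (A@1, B@1, C@1, D@1, E@1, F@1) gives peak 20: s1:20  s2:13  s3:13  s4:6  s5:0  s6:0  s7:0.
Shift C→2, D→2, E→4, F→4.
Schedule A@1, B@1, C@2, D@2, E@4, F@4: s1:9  s2:9  s3:7  s4:9  s5:9  s6:6  s7:3 — peak 9.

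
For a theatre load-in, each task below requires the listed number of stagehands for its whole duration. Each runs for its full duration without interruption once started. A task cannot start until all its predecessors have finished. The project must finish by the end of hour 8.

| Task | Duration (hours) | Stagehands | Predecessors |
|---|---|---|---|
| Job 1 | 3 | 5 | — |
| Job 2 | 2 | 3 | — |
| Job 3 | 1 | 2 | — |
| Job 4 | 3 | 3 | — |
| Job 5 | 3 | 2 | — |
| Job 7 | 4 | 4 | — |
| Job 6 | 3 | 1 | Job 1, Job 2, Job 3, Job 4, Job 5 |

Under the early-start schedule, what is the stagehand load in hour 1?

At early start, hour 1 has: Job 1, Job 2, Job 3, Job 4, Job 5, Job 7.
Demand: 5 + 3 + 2 + 3 + 2 + 4 = 19.

19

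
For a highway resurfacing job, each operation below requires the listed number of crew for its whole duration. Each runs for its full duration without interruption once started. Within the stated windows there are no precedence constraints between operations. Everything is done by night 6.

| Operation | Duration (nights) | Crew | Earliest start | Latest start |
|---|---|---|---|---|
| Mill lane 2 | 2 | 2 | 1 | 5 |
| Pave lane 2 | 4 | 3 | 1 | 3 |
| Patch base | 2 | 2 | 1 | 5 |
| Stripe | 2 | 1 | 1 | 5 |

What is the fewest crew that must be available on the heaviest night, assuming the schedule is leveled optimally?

4

Early-start (Mill lane 2@1, Pave lane 2@1, Patch base@1, Stripe@1) gives peak 8: n1:8  n2:8  n3:3  n4:3  n5:0  n6:0.
Shift Pave lane 2→3, Stripe→3.
Schedule Mill lane 2@1, Pave lane 2@3, Patch base@1, Stripe@3: n1:4  n2:4  n3:4  n4:4  n5:3  n6:3 — peak 4.
Total crew member-nights = 22 over 6 nights ⇒ peak ≥ ⌈22/6⌉ = 4, so 4 is optimal.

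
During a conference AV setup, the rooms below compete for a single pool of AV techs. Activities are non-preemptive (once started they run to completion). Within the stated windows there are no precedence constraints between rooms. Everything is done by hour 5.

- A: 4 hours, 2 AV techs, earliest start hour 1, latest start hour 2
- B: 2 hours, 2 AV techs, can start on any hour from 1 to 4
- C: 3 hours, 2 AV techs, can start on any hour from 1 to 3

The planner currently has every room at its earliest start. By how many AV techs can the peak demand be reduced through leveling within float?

Early-start peak: h1:6  h2:6  h3:4  h4:2  h5:0 ⇒ 6.
Leveled (A@1, B@1, C@3): h1:4  h2:4  h3:4  h4:4  h5:2 ⇒ 4.
Reduction 6 − 4 = 2.

2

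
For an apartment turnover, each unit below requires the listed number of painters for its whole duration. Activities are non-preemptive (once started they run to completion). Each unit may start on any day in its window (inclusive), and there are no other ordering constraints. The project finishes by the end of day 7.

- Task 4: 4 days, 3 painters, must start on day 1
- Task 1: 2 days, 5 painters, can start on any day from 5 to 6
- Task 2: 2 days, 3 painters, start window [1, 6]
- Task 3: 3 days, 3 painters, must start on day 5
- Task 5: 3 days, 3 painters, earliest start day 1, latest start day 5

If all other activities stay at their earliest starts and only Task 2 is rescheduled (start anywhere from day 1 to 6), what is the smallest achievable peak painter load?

Task 2@1: d1:9  d2:9  d3:6  d4:3  d5:8  d6:8  d7:3 → peak 9
Task 2@2: d1:6  d2:9  d3:9  d4:3  d5:8  d6:8  d7:3 → peak 9
Task 2@3: d1:6  d2:6  d3:9  d4:6  d5:8  d6:8  d7:3 → peak 9
Task 2@4: d1:6  d2:6  d3:6  d4:6  d5:11  d6:8  d7:3 → peak 11
Task 2@5: d1:6  d2:6  d3:6  d4:3  d5:11  d6:11  d7:3 → peak 11
Task 2@6: d1:6  d2:6  d3:6  d4:3  d5:8  d6:11  d7:6 → peak 11
Best is Task 2@1, peak 9.

9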